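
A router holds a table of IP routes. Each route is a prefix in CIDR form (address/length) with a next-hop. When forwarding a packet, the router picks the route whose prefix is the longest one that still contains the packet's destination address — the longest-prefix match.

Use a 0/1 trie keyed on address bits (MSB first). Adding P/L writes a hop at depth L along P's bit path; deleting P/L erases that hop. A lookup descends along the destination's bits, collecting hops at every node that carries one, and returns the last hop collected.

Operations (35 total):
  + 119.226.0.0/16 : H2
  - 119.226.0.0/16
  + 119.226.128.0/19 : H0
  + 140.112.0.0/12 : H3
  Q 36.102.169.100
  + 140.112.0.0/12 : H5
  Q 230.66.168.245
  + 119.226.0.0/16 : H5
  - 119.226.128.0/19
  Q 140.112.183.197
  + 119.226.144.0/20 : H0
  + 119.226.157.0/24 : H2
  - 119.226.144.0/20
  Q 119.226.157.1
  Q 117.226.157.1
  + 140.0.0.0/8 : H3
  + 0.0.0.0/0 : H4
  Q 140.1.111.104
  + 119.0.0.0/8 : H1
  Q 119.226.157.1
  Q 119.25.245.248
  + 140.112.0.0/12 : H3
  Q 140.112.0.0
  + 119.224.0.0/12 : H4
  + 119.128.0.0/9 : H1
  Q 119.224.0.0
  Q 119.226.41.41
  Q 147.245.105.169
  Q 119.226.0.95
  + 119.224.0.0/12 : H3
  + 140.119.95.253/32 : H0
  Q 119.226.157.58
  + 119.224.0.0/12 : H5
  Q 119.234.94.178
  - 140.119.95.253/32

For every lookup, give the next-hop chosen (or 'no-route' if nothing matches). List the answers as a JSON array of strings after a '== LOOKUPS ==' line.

Process each operation:
  add 119.226.0.0/16 -> H2 at depth 16
  del 119.226.0.0/16 (clear depth 16)
  add 119.226.128.0/19 -> H0 at depth 19
  add 140.112.0.0/12 -> H3 at depth 12
  Q 36.102.169.100: descend 0 ; hops seen [∅] ; pick no-route
  add 140.112.0.0/12 -> H5 at depth 12
  Q 230.66.168.245: descend 1 ; hops seen [∅] ; pick no-route
  add 119.226.0.0/16 -> H5 at depth 16
  del 119.226.128.0/19 (clear depth 19)
  Q 140.112.183.197: descend 100011000111 ; hops seen [H5] ; pick H5
  add 119.226.144.0/20 -> H0 at depth 20
  add 119.226.157.0/24 -> H2 at depth 24
  del 119.226.144.0/20 (clear depth 20)
  Q 119.226.157.1: descend 011101111110001010011101 ; hops seen [H5,H2] ; pick H2
  Q 117.226.157.1: descend 011101 ; hops seen [∅] ; pick no-route
  add 140.0.0.0/8 -> H3 at depth 8
  add 0.0.0.0/0 -> H4 at depth 0
  Q 140.1.111.104: descend 100011000 ; hops seen [H4,H3] ; pick H3
  add 119.0.0.0/8 -> H1 at depth 8
  Q 119.226.157.1: descend 011101111110001010011101 ; hops seen [H4,H1,H5,H2] ; pick H2
  Q 119.25.245.248: descend 01110111 ; hops seen [H4,H1] ; pick H1
  add 140.112.0.0/12 -> H3 at depth 12
  Q 140.112.0.0: descend 100011000111 ; hops seen [H4,H3,H3] ; pick H3
  add 119.224.0.0/12 -> H4 at depth 12
  add 119.128.0.0/9 -> H1 at depth 9
  Q 119.224.0.0: descend 01110111111000 ; hops seen [H4,H1,H1,H4] ; pick H4
  Q 119.226.41.41: descend 0111011111100010 ; hops seen [H4,H1,H1,H4,H5] ; pick H5
  Q 147.245.105.169: descend 100 ; hops seen [H4] ; pick H4
  Q 119.226.0.95: descend 0111011111100010 ; hops seen [H4,H1,H1,H4,H5] ; pick H5
  add 119.224.0.0/12 -> H3 at depth 12
  add 140.119.95.253/32 -> H0 at depth 32
  Q 119.226.157.58: descend 011101111110001010011101 ; hops seen [H4,H1,H1,H3,H5,H2] ; pick H2
  add 119.224.0.0/12 -> H5 at depth 12
  Q 119.234.94.178: descend 011101111110 ; hops seen [H4,H1,H1,H5] ; pick H5
  del 140.119.95.253/32 (clear depth 32)

== LOOKUPS ==
["no-route","no-route","H5","H2","no-route","H3","H2","H1","H3","H4","H5","H4","H5","H2","H5"]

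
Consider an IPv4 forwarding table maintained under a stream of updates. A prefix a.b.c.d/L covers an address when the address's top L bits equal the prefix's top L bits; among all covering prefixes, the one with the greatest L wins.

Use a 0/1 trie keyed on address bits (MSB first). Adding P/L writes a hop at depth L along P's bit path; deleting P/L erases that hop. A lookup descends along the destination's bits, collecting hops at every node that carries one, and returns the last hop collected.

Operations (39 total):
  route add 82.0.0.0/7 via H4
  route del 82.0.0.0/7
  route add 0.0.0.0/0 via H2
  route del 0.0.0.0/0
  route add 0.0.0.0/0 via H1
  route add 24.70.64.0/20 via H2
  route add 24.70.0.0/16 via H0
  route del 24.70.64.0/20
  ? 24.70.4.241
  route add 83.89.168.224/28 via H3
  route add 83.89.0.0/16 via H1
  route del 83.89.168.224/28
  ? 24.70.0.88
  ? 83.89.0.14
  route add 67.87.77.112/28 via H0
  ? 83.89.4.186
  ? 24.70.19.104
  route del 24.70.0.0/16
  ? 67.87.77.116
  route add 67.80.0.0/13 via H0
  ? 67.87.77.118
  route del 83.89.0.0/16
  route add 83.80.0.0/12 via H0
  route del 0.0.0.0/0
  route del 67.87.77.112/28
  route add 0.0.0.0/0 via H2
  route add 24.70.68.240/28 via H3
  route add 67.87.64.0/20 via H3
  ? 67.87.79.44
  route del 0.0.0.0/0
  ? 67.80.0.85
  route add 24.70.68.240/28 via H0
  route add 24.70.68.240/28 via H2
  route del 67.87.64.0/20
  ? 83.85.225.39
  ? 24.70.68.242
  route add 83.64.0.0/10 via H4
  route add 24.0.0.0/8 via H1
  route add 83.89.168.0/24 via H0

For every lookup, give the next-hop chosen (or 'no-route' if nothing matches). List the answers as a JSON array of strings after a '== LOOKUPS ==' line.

Apply in order:
  + 82.0.0.0/7 (H4) depth=7
  - 82.0.0.0/7 clear@7
  + 0.0.0.0/0 (H2) depth=0
  - 0.0.0.0/0 clear@0
  + 0.0.0.0/0 (H1) depth=0
  + 24.70.64.0/20 (H2) depth=20
  + 24.70.0.0/16 (H0) depth=16
  - 24.70.64.0/20 clear@20
  lookup 24.70.4.241: bits 00011000010001100 walk d0:H1→d1:-→d2:-→d3:-→d4:-→d5:-→d6:-→d7:-→d8:-→d9:-→d10:-→d11:-→d12:-→d13:-→d14:-→d15:-→d16:H0→d17:- -> H0
  + 83.89.168.224/28 (H3) depth=28
  + 83.89.0.0/16 (H1) depth=16
  - 83.89.168.224/28 clear@28
  lookup 24.70.0.88: bits 00011000010001100 walk d0:H1→d1:-→d2:-→d3:-→d4:-→d5:-→d6:-→d7:-→d8:-→d9:-→d10:-→d11:-→d12:-→d13:-→d14:-→d15:-→d16:H0→d17:- -> H0
  lookup 83.89.0.14: bits 0101001101011001 walk d0:H1→d1:-→d2:-→d3:-→d4:-→d5:-→d6:-→d7:-→d8:-→d9:-→d10:-→d11:-→d12:-→d13:-→d14:-→d15:-→d16:H1 -> H1
  + 67.87.77.112/28 (H0) depth=28
  lookup 83.89.4.186: bits 0101001101011001 walk d0:H1→d1:-→d2:-→d3:-→d4:-→d5:-→d6:-→d7:-→d8:-→d9:-→d10:-→d11:-→d12:-→d13:-→d14:-→d15:-→d16:H1 -> H1
  lookup 24.70.19.104: bits 00011000010001100 walk d0:H1→d1:-→d2:-→d3:-→d4:-→d5:-→d6:-→d7:-→d8:-→d9:-→d10:-→d11:-→d12:-→d13:-→d14:-→d15:-→d16:H0→d17:- -> H0
  - 24.70.0.0/16 clear@16
  lookup 67.87.77.116: bits 0100001101010111010011010111 walk d0:H1→d1:-→d2:-→d3:-→d4:-→d5:-→d6:-→d7:-→d8:-→d9:-→d10:-→d11:-→d12:-→d13:-→d14:-→d15:-→d16:-→d17:-→d18:-→d19:-→d20:-→d21:-→d22:-→d23:-→d24:-→d25:-→d26:-→d27:-→d28:H0 -> H0
  + 67.80.0.0/13 (H0) depth=13
  lookup 67.87.77.118: bits 0100001101010111010011010111 walk d0:H1→d1:-→d2:-→d3:-→d4:-→d5:-→d6:-→d7:-→d8:-→d9:-→d10:-→d11:-→d12:-→d13:H0→d14:-→d15:-→d16:-→d17:-→d18:-→d19:-→d20:-→d21:-→d22:-→d23:-→d24:-→d25:-→d26:-→d27:-→d28:H0 -> H0
  - 83.89.0.0/16 clear@16
  + 83.80.0.0/12 (H0) depth=12
  - 0.0.0.0/0 clear@0
  - 67.87.77.112/28 clear@28
  + 0.0.0.0/0 (H2) depth=0
  + 24.70.68.240/28 (H3) depth=28
  + 67.87.64.0/20 (H3) depth=20
  lookup 67.87.79.44: bits 0100001101010111010011 walk d0:H2→d1:-→d2:-→d3:-→d4:-→d5:-→d6:-→d7:-→d8:-→d9:-→d10:-→d11:-→d12:-→d13:H0→d14:-→d15:-→d16:-→d17:-→d18:-→d19:-→d20:H3→d21:-→d22:- -> H3
  - 0.0.0.0/0 clear@0
  lookup 67.80.0.85: bits 0100001101010 walk d0:-→d1:-→d2:-→d3:-→d4:-→d5:-→d6:-→d7:-→d8:-→d9:-→d10:-→d11:-→d12:-→d13:H0 -> H0
  + 24.70.68.240/28 (H0) depth=28
  + 24.70.68.240/28 (H2) depth=28
  - 67.87.64.0/20 clear@20
  lookup 83.85.225.39: bits 010100110101 walk d0:-→d1:-→d2:-→d3:-→d4:-→d5:-→d6:-→d7:-→d8:-→d9:-→d10:-→d11:-→d12:H0 -> H0
  lookup 24.70.68.242: bits 0001100001000110010001001111 walk d0:-→d1:-→d2:-→d3:-→d4:-→d5:-→d6:-→d7:-→d8:-→d9:-→d10:-→d11:-→d12:-→d13:-→d14:-→d15:-→d16:-→d17:-→d18:-→d19:-→d20:-→d21:-→d22:-→d23:-→d24:-→d25:-→d26:-→d27:-→d28:H2 -> H2
  + 83.64.0.0/10 (H4) depth=10
  + 24.0.0.0/8 (H1) depth=8
  + 83.89.168.0/24 (H0) depth=24

== LOOKUPS ==
["H0","H0","H1","H1","H0","H0","H0","H3","H0","H0","H2"]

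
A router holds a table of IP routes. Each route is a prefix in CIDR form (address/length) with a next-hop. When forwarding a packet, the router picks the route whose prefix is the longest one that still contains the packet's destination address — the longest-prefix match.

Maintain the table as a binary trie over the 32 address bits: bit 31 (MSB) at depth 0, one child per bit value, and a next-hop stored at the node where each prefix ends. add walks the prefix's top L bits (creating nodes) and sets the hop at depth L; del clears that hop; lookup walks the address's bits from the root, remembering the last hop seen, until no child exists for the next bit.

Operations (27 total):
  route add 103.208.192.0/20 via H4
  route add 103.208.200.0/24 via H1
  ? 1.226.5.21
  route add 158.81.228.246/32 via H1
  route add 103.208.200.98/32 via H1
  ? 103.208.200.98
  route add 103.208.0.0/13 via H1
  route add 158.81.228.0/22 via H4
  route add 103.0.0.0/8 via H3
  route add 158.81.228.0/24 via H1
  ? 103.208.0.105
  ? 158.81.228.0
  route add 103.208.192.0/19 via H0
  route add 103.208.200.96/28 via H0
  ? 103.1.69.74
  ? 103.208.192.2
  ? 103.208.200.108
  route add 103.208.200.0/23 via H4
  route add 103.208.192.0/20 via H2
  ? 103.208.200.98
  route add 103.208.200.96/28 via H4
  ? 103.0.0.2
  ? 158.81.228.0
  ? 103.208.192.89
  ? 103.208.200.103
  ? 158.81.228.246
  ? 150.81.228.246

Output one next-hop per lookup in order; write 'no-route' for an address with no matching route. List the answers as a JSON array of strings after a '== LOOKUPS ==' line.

Process each operation:
  + 103.208.192.0/20 (H4) depth=20
  + 103.208.200.0/24 (H1) depth=24
  ? 1.226.5.21  path d0:-→d1:-  best=no-route
  + 158.81.228.246/32 (H1) depth=32
  + 103.208.200.98/32 (H1) depth=32
  ? 103.208.200.98  path d0:-→d1:-→d2:-→d3:-→d4:-→d5:-→d6:-→d7:-→d8:-→d9:-→d10:-→d11:-→d12:-→d13:-→d14:-→d15:-→d16:-→d17:-→d18:-→d19:-→d20:H4→d21:-→d22:-→d23:-→d24:H1→d25:-→d26:-→d27:-→d28:-→d29:-→d30:-→d31:-→d32:H1  best=H1
  + 103.208.0.0/13 (H1) depth=13
  + 158.81.228.0/22 (H4) depth=22
  + 103.0.0.0/8 (H3) depth=8
  + 158.81.228.0/24 (H1) depth=24
  ? 103.208.0.105  path d0:-→d1:-→d2:-→d3:-→d4:-→d5:-→d6:-→d7:-→d8:H3→d9:-→d10:-→d11:-→d12:-→d13:H1→d14:-→d15:-→d16:-  best=H1
  ? 158.81.228.0  path d0:-→d1:-→d2:-→d3:-→d4:-→d5:-→d6:-→d7:-→d8:-→d9:-→d10:-→d11:-→d12:-→d13:-→d14:-→d15:-→d16:-→d17:-→d18:-→d19:-→d20:-→d21:-→d22:H4→d23:-→d24:H1  best=H1
  + 103.208.192.0/19 (H0) depth=19
  + 103.208.200.96/28 (H0) depth=28
  ? 103.1.69.74  path d0:-→d1:-→d2:-→d3:-→d4:-→d5:-→d6:-→d7:-→d8:H3  best=H3
  ? 103.208.192.2  path d0:-→d1:-→d2:-→d3:-→d4:-→d5:-→d6:-→d7:-→d8:H3→d9:-→d10:-→d11:-→d12:-→d13:H1→d14:-→d15:-→d16:-→d17:-→d18:-→d19:H0→d20:H4  best=H4
  ? 103.208.200.108  path d0:-→d1:-→d2:-→d3:-→d4:-→d5:-→d6:-→d7:-→d8:H3→d9:-→d10:-→d11:-→d12:-→d13:H1→d14:-→d15:-→d16:-→d17:-→d18:-→d19:H0→d20:H4→d21:-→d22:-→d23:-→d24:H1→d25:-→d26:-→d27:-→d28:H0  best=H0
  + 103.208.200.0/23 (H4) depth=23
  + 103.208.192.0/20 (H2) depth=20
  ? 103.208.200.98  path d0:-→d1:-→d2:-→d3:-→d4:-→d5:-→d6:-→d7:-→d8:H3→d9:-→d10:-→d11:-→d12:-→d13:H1→d14:-→d15:-→d16:-→d17:-→d18:-→d19:H0→d20:H2→d21:-→d22:-→d23:H4→d24:H1→d25:-→d26:-→d27:-→d28:H0→d29:-→d30:-→d31:-→d32:H1  best=H1
  + 103.208.200.96/28 (H4) depth=28
  ? 103.0.0.2  path d0:-→d1:-→d2:-→d3:-→d4:-→d5:-→d6:-→d7:-→d8:H3  best=H3
  ? 158.81.228.0  path d0:-→d1:-→d2:-→d3:-→d4:-→d5:-→d6:-→d7:-→d8:-→d9:-→d10:-→d11:-→d12:-→d13:-→d14:-→d15:-→d16:-→d17:-→d18:-→d19:-→d20:-→d21:-→d22:H4→d23:-→d24:H1  best=H1
  ? 103.208.192.89  path d0:-→d1:-→d2:-→d3:-→d4:-→d5:-→d6:-→d7:-→d8:H3→d9:-→d10:-→d11:-→d12:-→d13:H1→d14:-→d15:-→d16:-→d17:-→d18:-→d19:H0→d20:H2  best=H2
  ? 103.208.200.103  path d0:-→d1:-→d2:-→d3:-→d4:-→d5:-→d6:-→d7:-→d8:H3→d9:-→d10:-→d11:-→d12:-→d13:H1→d14:-→d15:-→d16:-→d17:-→d18:-→d19:H0→d20:H2→d21:-→d22:-→d23:H4→d24:H1→d25:-→d26:-→d27:-→d28:H4→d29:-  best=H4
  ? 158.81.228.246  path d0:-→d1:-→d2:-→d3:-→d4:-→d5:-→d6:-→d7:-→d8:-→d9:-→d10:-→d11:-→d12:-→d13:-→d14:-→d15:-→d16:-→d17:-→d18:-→d19:-→d20:-→d21:-→d22:H4→d23:-→d24:H1→d25:-→d26:-→d27:-→d28:-→d29:-→d30:-→d31:-→d32:H1  best=H1
  ? 150.81.228.246  path d0:-→d1:-→d2:-→d3:-→d4:-  best=no-route

== LOOKUPS ==
["no-route","H1","H1","H1","H3","H4","H0","H1","H3","H1","H2","H4","H1","no-route"]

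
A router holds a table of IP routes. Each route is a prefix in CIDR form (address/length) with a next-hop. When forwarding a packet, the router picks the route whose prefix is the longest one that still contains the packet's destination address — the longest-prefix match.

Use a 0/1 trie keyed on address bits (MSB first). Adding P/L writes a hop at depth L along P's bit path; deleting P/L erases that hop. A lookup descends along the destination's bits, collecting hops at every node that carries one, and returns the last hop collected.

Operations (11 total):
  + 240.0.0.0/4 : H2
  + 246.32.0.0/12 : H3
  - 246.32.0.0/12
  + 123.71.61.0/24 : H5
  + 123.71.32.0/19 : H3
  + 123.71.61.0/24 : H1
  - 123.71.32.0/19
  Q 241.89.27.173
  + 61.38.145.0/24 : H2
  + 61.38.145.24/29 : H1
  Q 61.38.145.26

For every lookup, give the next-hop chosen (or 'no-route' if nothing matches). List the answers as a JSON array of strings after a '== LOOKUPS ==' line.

Trace:
  + 240.0.0.0/4 (H2) depth=4
  + 246.32.0.0/12 (H3) depth=12
  del 246.32.0.0/12 (clear depth 12)
  + 123.71.61.0/24 (H5) depth=24
  + 123.71.32.0/19 (H3) depth=19
  + 123.71.61.0/24 (H1) depth=24
  del 123.71.32.0/19 (clear depth 19)
  ? 241.89.27.173  path d0:-→d1:-→d2:-→d3:-→d4:H2→d5:-  best=H2
  + 61.38.145.0/24 (H2) depth=24
  + 61.38.145.24/29 (H1) depth=29
  ? 61.38.145.26  path d0:-→d1:-→d2:-→d3:-→d4:-→d5:-→d6:-→d7:-→d8:-→d9:-→d10:-→d11:-→d12:-→d13:-→d14:-→d15:-→d16:-→d17:-→d18:-→d19:-→d20:-→d21:-→d22:-→d23:-→d24:H2→d25:-→d26:-→d27:-→d28:-→d29:H1  best=H1

== LOOKUPS ==
["H2","H1"]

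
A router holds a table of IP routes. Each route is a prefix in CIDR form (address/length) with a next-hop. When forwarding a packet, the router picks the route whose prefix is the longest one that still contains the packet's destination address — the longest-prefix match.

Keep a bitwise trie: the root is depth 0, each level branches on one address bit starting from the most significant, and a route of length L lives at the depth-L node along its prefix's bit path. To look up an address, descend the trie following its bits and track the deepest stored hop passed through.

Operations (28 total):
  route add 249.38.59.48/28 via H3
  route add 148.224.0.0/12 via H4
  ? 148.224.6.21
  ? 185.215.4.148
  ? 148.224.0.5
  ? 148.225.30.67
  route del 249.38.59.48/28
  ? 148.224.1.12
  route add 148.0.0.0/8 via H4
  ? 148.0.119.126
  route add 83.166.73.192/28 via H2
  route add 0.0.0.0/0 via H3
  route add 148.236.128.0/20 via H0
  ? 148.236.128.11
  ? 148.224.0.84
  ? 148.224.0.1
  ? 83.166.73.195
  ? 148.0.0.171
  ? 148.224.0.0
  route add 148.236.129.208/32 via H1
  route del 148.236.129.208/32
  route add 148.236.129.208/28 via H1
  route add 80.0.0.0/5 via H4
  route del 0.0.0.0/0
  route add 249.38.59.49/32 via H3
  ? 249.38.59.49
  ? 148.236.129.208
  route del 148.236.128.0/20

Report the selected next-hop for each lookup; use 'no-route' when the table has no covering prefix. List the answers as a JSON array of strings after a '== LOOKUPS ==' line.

Trace:
  add 249.38.59.48/28 -> H3 at depth 28
  add 148.224.0.0/12 -> H4 at depth 12
  lookup 148.224.6.21: bits 100101001110 walk d0:-→d1:-→d2:-→d3:-→d4:-→d5:-→d6:-→d7:-→d8:-→d9:-→d10:-→d11:-→d12:H4 -> H4
  lookup 185.215.4.148: bits 10 walk d0:-→d1:-→d2:- -> no-route
  lookup 148.224.0.5: bits 100101001110 walk d0:-→d1:-→d2:-→d3:-→d4:-→d5:-→d6:-→d7:-→d8:-→d9:-→d10:-→d11:-→d12:H4 -> H4
  lookup 148.225.30.67: bits 100101001110 walk d0:-→d1:-→d2:-→d3:-→d4:-→d5:-→d6:-→d7:-→d8:-→d9:-→d10:-→d11:-→d12:H4 -> H4
  - 249.38.59.48/28 clear@28
  lookup 148.224.1.12: bits 100101001110 walk d0:-→d1:-→d2:-→d3:-→d4:-→d5:-→d6:-→d7:-→d8:-→d9:-→d10:-→d11:-→d12:H4 -> H4
  add 148.0.0.0/8 -> H4 at depth 8
  lookup 148.0.119.126: bits 10010100 walk d0:-→d1:-→d2:-→d3:-→d4:-→d5:-→d6:-→d7:-→d8:H4 -> H4
  add 83.166.73.192/28 -> H2 at depth 28
  add 0.0.0.0/0 -> H3 at depth 0
  add 148.236.128.0/20 -> H0 at depth 20
  lookup 148.236.128.11: bits 10010100111011001000 walk d0:H3→d1:-→d2:-→d3:-→d4:-→d5:-→d6:-→d7:-→d8:H4→d9:-→d10:-→d11:-→d12:H4→d13:-→d14:-→d15:-→d16:-→d17:-→d18:-→d19:-→d20:H0 -> H0
  lookup 148.224.0.84: bits 100101001110 walk d0:H3→d1:-→d2:-→d3:-→d4:-→d5:-→d6:-→d7:-→d8:H4→d9:-→d10:-→d11:-→d12:H4 -> H4
  lookup 148.224.0.1: bits 100101001110 walk d0:H3→d1:-→d2:-→d3:-→d4:-→d5:-→d6:-→d7:-→d8:H4→d9:-→d10:-→d11:-→d12:H4 -> H4
  lookup 83.166.73.195: bits 0101001110100110010010011100 walk d0:H3→d1:-→d2:-→d3:-→d4:-→d5:-→d6:-→d7:-→d8:-→d9:-→d10:-→d11:-→d12:-→d13:-→d14:-→d15:-→d16:-→d17:-→d18:-→d19:-→d20:-→d21:-→d22:-→d23:-→d24:-→d25:-→d26:-→d27:-→d28:H2 -> H2
  lookup 148.0.0.171: bits 10010100 walk d0:H3→d1:-→d2:-→d3:-→d4:-→d5:-→d6:-→d7:-→d8:H4 -> H4
  lookup 148.224.0.0: bits 100101001110 walk d0:H3→d1:-→d2:-→d3:-→d4:-→d5:-→d6:-→d7:-→d8:H4→d9:-→d10:-→d11:-→d12:H4 -> H4
  add 148.236.129.208/32 -> H1 at depth 32
  - 148.236.129.208/32 clear@32
  add 148.236.129.208/28 -> H1 at depth 28
  add 80.0.0.0/5 -> H4 at depth 5
  - 0.0.0.0/0 clear@0
  add 249.38.59.49/32 -> H3 at depth 32
  lookup 249.38.59.49: bits 11111001001001100011101100110001 walk d0:-→d1:-→d2:-→d3:-→d4:-→d5:-→d6:-→d7:-→d8:-→d9:-→d10:-→d11:-→d12:-→d13:-→d14:-→d15:-→d16:-→d17:-→d18:-→d19:-→d20:-→d21:-→d22:-→d23:-→d24:-→d25:-→d26:-→d27:-→d28:-→d29:-→d30:-→d31:-→d32:H3 -> H3
  lookup 148.236.129.208: bits 10010100111011001000000111010000 walk d0:-→d1:-→d2:-→d3:-→d4:-→d5:-→d6:-→d7:-→d8:H4→d9:-→d10:-→d11:-→d12:H4→d13:-→d14:-→d15:-→d16:-→d17:-→d18:-→d19:-→d20:H0→d21:-→d22:-→d23:-→d24:-→d25:-→d26:-→d27:-→d28:H1→d29:-→d30:-→d31:-→d32:- -> H1
  - 148.236.128.0/20 clear@20

== LOOKUPS ==
["H4","no-route","H4","H4","H4","H4","H0","H4","H4","H2","H4","H4","H3","H1"]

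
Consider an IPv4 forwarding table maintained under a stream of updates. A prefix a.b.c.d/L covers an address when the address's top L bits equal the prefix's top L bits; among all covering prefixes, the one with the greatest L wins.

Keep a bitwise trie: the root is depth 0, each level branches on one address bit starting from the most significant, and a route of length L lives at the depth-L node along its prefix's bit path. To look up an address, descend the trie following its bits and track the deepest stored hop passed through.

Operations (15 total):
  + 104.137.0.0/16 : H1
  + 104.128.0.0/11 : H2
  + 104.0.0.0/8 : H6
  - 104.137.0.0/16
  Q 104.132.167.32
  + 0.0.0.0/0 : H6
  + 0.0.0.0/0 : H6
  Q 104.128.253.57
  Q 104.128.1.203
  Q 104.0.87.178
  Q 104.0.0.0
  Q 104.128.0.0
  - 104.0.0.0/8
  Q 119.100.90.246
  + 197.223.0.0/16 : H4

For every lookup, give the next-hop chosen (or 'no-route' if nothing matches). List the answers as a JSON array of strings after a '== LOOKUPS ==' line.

Apply in order:
  + 104.137.0.0/16 (H1) depth=16
  + 104.128.0.0/11 (H2) depth=11
  + 104.0.0.0/8 (H6) depth=8
  del 104.137.0.0/16 (clear depth 16)
  ? 104.132.167.32  path d0:-→d1:-→d2:-→d3:-→d4:-→d5:-→d6:-→d7:-→d8:H6→d9:-→d10:-→d11:H2→d12:-  best=H2
  + 0.0.0.0/0 (H6) depth=0
  + 0.0.0.0/0 (H6) depth=0
  ? 104.128.253.57  path d0:H6→d1:-→d2:-→d3:-→d4:-→d5:-→d6:-→d7:-→d8:H6→d9:-→d10:-→d11:H2→d12:-  best=H2
  ? 104.128.1.203  path d0:H6→d1:-→d2:-→d3:-→d4:-→d5:-→d6:-→d7:-→d8:H6→d9:-→d10:-→d11:H2→d12:-  best=H2
  ? 104.0.87.178  path d0:H6→d1:-→d2:-→d3:-→d4:-→d5:-→d6:-→d7:-→d8:H6  best=H6
  ? 104.0.0.0  path d0:H6→d1:-→d2:-→d3:-→d4:-→d5:-→d6:-→d7:-→d8:H6  best=H6
  ? 104.128.0.0  path d0:H6→d1:-→d2:-→d3:-→d4:-→d5:-→d6:-→d7:-→d8:H6→d9:-→d10:-→d11:H2→d12:-  best=H2
  del 104.0.0.0/8 (clear depth 8)
  ? 119.100.90.246  path d0:H6→d1:-→d2:-→d3:-  best=H6
  + 197.223.0.0/16 (H4) depth=16

== LOOKUPS ==
["H2","H2","H2","H6","H6","H2","H6"]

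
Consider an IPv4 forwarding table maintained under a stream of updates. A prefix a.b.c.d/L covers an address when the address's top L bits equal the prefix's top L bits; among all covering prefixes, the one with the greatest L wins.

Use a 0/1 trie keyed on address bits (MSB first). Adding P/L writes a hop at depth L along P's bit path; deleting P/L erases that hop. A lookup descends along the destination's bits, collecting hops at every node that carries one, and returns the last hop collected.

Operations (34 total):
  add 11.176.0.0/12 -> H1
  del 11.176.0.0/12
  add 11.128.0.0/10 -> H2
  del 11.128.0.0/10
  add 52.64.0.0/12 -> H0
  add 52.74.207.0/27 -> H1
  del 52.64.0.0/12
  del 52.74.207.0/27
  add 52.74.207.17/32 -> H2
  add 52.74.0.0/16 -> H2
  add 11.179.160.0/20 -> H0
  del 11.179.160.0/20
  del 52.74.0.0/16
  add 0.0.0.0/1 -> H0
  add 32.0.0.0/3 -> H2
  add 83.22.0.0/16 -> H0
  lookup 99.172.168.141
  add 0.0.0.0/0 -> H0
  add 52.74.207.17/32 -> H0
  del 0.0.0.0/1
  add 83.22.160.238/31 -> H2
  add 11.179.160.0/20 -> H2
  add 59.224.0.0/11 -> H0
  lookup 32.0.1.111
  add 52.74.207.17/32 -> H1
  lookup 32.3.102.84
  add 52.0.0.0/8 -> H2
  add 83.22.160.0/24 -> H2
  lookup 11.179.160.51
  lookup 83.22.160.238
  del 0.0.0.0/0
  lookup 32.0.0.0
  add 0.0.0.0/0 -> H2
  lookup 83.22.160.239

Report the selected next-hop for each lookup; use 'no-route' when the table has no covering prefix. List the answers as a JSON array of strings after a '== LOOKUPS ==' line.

Apply in order:
  + 11.176.0.0/12 (H1) depth=12
  - 11.176.0.0/12 clear@12
  + 11.128.0.0/10 (H2) depth=10
  - 11.128.0.0/10 clear@10
  + 52.64.0.0/12 (H0) depth=12
  + 52.74.207.0/27 (H1) depth=27
  - 52.64.0.0/12 clear@12
  - 52.74.207.0/27 clear@27
  + 52.74.207.17/32 (H2) depth=32
  + 52.74.0.0/16 (H2) depth=16
  + 11.179.160.0/20 (H0) depth=20
  - 11.179.160.0/20 clear@20
  - 52.74.0.0/16 clear@16
  + 0.0.0.0/1 (H0) depth=1
  + 32.0.0.0/3 (H2) depth=3
  + 83.22.0.0/16 (H0) depth=16
  lookup 99.172.168.141: bits 01 walk d0:-→d1:H0→d2:- -> H0
  + 0.0.0.0/0 (H0) depth=0
  + 52.74.207.17/32 (H0) depth=32
  - 0.0.0.0/1 clear@1
  + 83.22.160.238/31 (H2) depth=31
  + 11.179.160.0/20 (H2) depth=20
  + 59.224.0.0/11 (H0) depth=11
  lookup 32.0.1.111: bits 001 walk d0:H0→d1:-→d2:-→d3:H2 -> H2
  + 52.74.207.17/32 (H1) depth=32
  lookup 32.3.102.84: bits 001 walk d0:H0→d1:-→d2:-→d3:H2 -> H2
  + 52.0.0.0/8 (H2) depth=8
  + 83.22.160.0/24 (H2) depth=24
  lookup 11.179.160.51: bits 00001011101100111010 walk d0:H0→d1:-→d2:-→d3:-→d4:-→d5:-→d6:-→d7:-→d8:-→d9:-→d10:-→d11:-→d12:-→d13:-→d14:-→d15:-→d16:-→d17:-→d18:-→d19:-→d20:H2 -> H2
  lookup 83.22.160.238: bits 0101001100010110101000001110111 walk d0:H0→d1:-→d2:-→d3:-→d4:-→d5:-→d6:-→d7:-→d8:-→d9:-→d10:-→d11:-→d12:-→d13:-→d14:-→d15:-→d16:H0→d17:-→d18:-→d19:-→d20:-→d21:-→d22:-→d23:-→d24:H2→d25:-→d26:-→d27:-→d28:-→d29:-→d30:-→d31:H2 -> H2
  - 0.0.0.0/0 clear@0
  lookup 32.0.0.0: bits 001 walk d0:-→d1:-→d2:-→d3:H2 -> H2
  + 0.0.0.0/0 (H2) depth=0
  lookup 83.22.160.239: bits 0101001100010110101000001110111 walk d0:H2→d1:-→d2:-→d3:-→d4:-→d5:-→d6:-→d7:-→d8:-→d9:-→d10:-→d11:-→d12:-→d13:-→d14:-→d15:-→d16:H0→d17:-→d18:-→d19:-→d20:-→d21:-→d22:-→d23:-→d24:H2→d25:-→d26:-→d27:-→d28:-→d29:-→d30:-→d31:H2 -> H2

== LOOKUPS ==
["H0","H2","H2","H2","H2","H2","H2"]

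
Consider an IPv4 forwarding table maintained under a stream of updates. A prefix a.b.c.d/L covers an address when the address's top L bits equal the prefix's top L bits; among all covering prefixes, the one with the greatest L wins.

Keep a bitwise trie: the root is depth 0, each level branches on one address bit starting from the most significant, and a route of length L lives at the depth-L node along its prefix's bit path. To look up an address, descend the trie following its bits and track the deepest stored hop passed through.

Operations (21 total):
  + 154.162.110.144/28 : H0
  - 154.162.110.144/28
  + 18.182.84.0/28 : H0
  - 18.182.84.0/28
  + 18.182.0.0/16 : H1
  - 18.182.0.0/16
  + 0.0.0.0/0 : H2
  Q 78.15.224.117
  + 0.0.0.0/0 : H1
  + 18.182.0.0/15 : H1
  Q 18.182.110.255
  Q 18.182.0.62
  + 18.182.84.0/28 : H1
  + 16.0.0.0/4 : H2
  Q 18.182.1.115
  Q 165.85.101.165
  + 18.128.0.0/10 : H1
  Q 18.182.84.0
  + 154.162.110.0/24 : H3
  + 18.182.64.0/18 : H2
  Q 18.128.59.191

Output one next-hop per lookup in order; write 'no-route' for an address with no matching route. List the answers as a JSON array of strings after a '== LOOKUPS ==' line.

Apply in order:
  add 154.162.110.144/28 -> H0 at depth 28
  - 154.162.110.144/28 clear@28
  add 18.182.84.0/28 -> H0 at depth 28
  - 18.182.84.0/28 clear@28
  add 18.182.0.0/16 -> H1 at depth 16
  - 18.182.0.0/16 clear@16
  add 0.0.0.0/0 -> H2 at depth 0
  Q 78.15.224.117: descend 0 ; hops seen [H2] ; pick H2
  add 0.0.0.0/0 -> H1 at depth 0
  add 18.182.0.0/15 -> H1 at depth 15
  Q 18.182.110.255: descend 000100101011011001 ; hops seen [H1,H1] ; pick H1
  Q 18.182.0.62: descend 00010010101101100 ; hops seen [H1,H1] ; pick H1
  add 18.182.84.0/28 -> H1 at depth 28
  add 16.0.0.0/4 -> H2 at depth 4
  Q 18.182.1.115: descend 00010010101101100 ; hops seen [H1,H2,H1] ; pick H1
  Q 165.85.101.165: descend 10 ; hops seen [H1] ; pick H1
  add 18.128.0.0/10 -> H1 at depth 10
  Q 18.182.84.0: descend 0001001010110110010101000000 ; hops seen [H1,H2,H1,H1,H1] ; pick H1
  add 154.162.110.0/24 -> H3 at depth 24
  add 18.182.64.0/18 -> H2 at depth 18
  Q 18.128.59.191: descend 0001001010 ; hops seen [H1,H2,H1] ; pick H1

== LOOKUPS ==
["H2","H1","H1","H1","H1","H1","H1"]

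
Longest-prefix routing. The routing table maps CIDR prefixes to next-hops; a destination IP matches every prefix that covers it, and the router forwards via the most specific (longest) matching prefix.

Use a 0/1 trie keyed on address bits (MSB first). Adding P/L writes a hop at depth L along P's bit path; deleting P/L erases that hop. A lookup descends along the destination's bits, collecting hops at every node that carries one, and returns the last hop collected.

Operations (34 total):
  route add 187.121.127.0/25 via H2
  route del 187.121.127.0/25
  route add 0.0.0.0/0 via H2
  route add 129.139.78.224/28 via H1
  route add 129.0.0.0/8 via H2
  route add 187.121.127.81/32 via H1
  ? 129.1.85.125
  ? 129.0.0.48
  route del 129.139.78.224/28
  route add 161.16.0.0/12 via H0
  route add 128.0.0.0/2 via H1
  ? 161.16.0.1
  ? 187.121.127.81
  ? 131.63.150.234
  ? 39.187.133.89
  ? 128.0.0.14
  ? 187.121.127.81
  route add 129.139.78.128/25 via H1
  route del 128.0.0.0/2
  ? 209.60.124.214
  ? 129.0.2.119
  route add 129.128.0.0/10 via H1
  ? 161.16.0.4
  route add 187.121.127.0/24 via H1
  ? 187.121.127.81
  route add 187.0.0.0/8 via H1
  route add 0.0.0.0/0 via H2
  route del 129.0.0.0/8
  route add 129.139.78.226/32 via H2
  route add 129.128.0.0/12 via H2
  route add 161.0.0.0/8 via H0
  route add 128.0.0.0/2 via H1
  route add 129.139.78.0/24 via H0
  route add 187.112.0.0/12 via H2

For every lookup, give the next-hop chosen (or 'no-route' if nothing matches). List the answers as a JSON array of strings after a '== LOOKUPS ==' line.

Apply in order:
  + 187.121.127.0/25 (H2) depth=25
  del 187.121.127.0/25 (clear depth 25)
  + 0.0.0.0/0 (H2) depth=0
  + 129.139.78.224/28 (H1) depth=28
  + 129.0.0.0/8 (H2) depth=8
  + 187.121.127.81/32 (H1) depth=32
  lookup 129.1.85.125: bits 10000001 walk d0:H2→d1:-→d2:-→d3:-→d4:-→d5:-→d6:-→d7:-→d8:H2 -> H2
  lookup 129.0.0.48: bits 10000001 walk d0:H2→d1:-→d2:-→d3:-→d4:-→d5:-→d6:-→d7:-→d8:H2 -> H2
  del 129.139.78.224/28 (clear depth 28)
  + 161.16.0.0/12 (H0) depth=12
  + 128.0.0.0/2 (H1) depth=2
  lookup 161.16.0.1: bits 101000010001 walk d0:H2→d1:-→d2:H1→d3:-→d4:-→d5:-→d6:-→d7:-→d8:-→d9:-→d10:-→d11:-→d12:H0 -> H0
  lookup 187.121.127.81: bits 10111011011110010111111101010001 walk d0:H2→d1:-→d2:H1→d3:-→d4:-→d5:-→d6:-→d7:-→d8:-→d9:-→d10:-→d11:-→d12:-→d13:-→d14:-→d15:-→d16:-→d17:-→d18:-→d19:-→d20:-→d21:-→d22:-→d23:-→d24:-→d25:-→d26:-→d27:-→d28:-→d29:-→d30:-→d31:-→d32:H1 -> H1
  lookup 131.63.150.234: bits 100000 walk d0:H2→d1:-→d2:H1→d3:-→d4:-→d5:-→d6:- -> H1
  lookup 39.187.133.89: bits ε walk d0:H2 -> H2
  lookup 128.0.0.14: bits 1000000 walk d0:H2→d1:-→d2:H1→d3:-→d4:-→d5:-→d6:-→d7:- -> H1
  lookup 187.121.127.81: bits 10111011011110010111111101010001 walk d0:H2→d1:-→d2:H1→d3:-→d4:-→d5:-→d6:-→d7:-→d8:-→d9:-→d10:-→d11:-→d12:-→d13:-→d14:-→d15:-→d16:-→d17:-→d18:-→d19:-→d20:-→d21:-→d22:-→d23:-→d24:-→d25:-→d26:-→d27:-→d28:-→d29:-→d30:-→d31:-→d32:H1 -> H1
  + 129.139.78.128/25 (H1) depth=25
  del 128.0.0.0/2 (clear depth 2)
  lookup 209.60.124.214: bits 1 walk d0:H2→d1:- -> H2
  lookup 129.0.2.119: bits 10000001 walk d0:H2→d1:-→d2:-→d3:-→d4:-→d5:-→d6:-→d7:-→d8:H2 -> H2
  + 129.128.0.0/10 (H1) depth=10
  lookup 161.16.0.4: bits 101000010001 walk d0:H2→d1:-→d2:-→d3:-→d4:-→d5:-→d6:-→d7:-→d8:-→d9:-→d10:-→d11:-→d12:H0 -> H0
  + 187.121.127.0/24 (H1) depth=24
  lookup 187.121.127.81: bits 10111011011110010111111101010001 walk d0:H2→d1:-→d2:-→d3:-→d4:-→d5:-→d6:-→d7:-→d8:-→d9:-→d10:-→d11:-→d12:-→d13:-→d14:-→d15:-→d16:-→d17:-→d18:-→d19:-→d20:-→d21:-→d22:-→d23:-→d24:H1→d25:-→d26:-→d27:-→d28:-→d29:-→d30:-→d31:-→d32:H1 -> H1
  + 187.0.0.0/8 (H1) depth=8
  + 0.0.0.0/0 (H2) depth=0
  del 129.0.0.0/8 (clear depth 8)
  + 129.139.78.226/32 (H2) depth=32
  + 129.128.0.0/12 (H2) depth=12
  + 161.0.0.0/8 (H0) depth=8
  + 128.0.0.0/2 (H1) depth=2
  + 129.139.78.0/24 (H0) depth=24
  + 187.112.0.0/12 (H2) depth=12

== LOOKUPS ==
["H2","H2","H0","H1","H1","H2","H1","H1","H2","H2","H0","H1"]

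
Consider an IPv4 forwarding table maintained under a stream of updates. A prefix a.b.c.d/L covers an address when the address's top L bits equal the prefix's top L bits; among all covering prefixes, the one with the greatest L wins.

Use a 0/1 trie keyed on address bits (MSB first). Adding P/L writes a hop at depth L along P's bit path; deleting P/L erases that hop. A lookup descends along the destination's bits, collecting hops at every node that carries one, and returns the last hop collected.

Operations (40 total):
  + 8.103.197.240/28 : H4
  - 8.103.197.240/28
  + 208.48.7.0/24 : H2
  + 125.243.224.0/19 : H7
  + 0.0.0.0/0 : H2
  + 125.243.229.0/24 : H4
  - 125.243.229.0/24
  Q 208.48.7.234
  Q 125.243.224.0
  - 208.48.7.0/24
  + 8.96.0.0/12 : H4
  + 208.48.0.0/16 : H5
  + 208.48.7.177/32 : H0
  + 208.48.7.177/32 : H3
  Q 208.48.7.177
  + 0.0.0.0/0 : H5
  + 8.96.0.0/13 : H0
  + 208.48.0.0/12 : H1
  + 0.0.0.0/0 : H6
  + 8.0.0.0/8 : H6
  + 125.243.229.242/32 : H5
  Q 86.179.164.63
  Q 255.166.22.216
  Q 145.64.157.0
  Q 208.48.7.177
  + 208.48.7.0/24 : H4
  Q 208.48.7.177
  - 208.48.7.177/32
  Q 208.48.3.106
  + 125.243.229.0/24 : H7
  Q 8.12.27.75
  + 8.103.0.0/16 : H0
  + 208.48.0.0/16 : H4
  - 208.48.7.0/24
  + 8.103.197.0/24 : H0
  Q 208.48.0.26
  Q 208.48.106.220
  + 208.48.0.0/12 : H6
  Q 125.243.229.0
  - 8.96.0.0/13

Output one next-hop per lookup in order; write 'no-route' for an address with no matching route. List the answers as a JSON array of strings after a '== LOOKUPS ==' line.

Process each operation:
  + 8.103.197.240/28 (H4) depth=28
  - 8.103.197.240/28 clear@28
  + 208.48.7.0/24 (H2) depth=24
  + 125.243.224.0/19 (H7) depth=19
  + 0.0.0.0/0 (H2) depth=0
  + 125.243.229.0/24 (H4) depth=24
  - 125.243.229.0/24 clear@24
  lookup 208.48.7.234: bits 110100000011000000000111 walk d0:H2→d1:-→d2:-→d3:-→d4:-→d5:-→d6:-→d7:-→d8:-→d9:-→d10:-→d11:-→d12:-→d13:-→d14:-→d15:-→d16:-→d17:-→d18:-→d19:-→d20:-→d21:-→d22:-→d23:-→d24:H2 -> H2
  lookup 125.243.224.0: bits 011111011111001111100 walk d0:H2→d1:-→d2:-→d3:-→d4:-→d5:-→d6:-→d7:-→d8:-→d9:-→d10:-→d11:-→d12:-→d13:-→d14:-→d15:-→d16:-→d17:-→d18:-→d19:H7→d20:-→d21:- -> H7
  - 208.48.7.0/24 clear@24
  + 8.96.0.0/12 (H4) depth=12
  + 208.48.0.0/16 (H5) depth=16
  + 208.48.7.177/32 (H0) depth=32
  + 208.48.7.177/32 (H3) depth=32
  lookup 208.48.7.177: bits 11010000001100000000011110110001 walk d0:H2→d1:-→d2:-→d3:-→d4:-→d5:-→d6:-→d7:-→d8:-→d9:-→d10:-→d11:-→d12:-→d13:-→d14:-→d15:-→d16:H5→d17:-→d18:-→d19:-→d20:-→d21:-→d22:-→d23:-→d24:-→d25:-→d26:-→d27:-→d28:-→d29:-→d30:-→d31:-→d32:H3 -> H3
  + 0.0.0.0/0 (H5) depth=0
  + 8.96.0.0/13 (H0) depth=13
  + 208.48.0.0/12 (H1) depth=12
  + 0.0.0.0/0 (H6) depth=0
  + 8.0.0.0/8 (H6) depth=8
  + 125.243.229.242/32 (H5) depth=32
  lookup 86.179.164.63: bits 01 walk d0:H6→d1:-→d2:- -> H6
  lookup 255.166.22.216: bits 11 walk d0:H6→d1:-→d2:- -> H6
  lookup 145.64.157.0: bits 1 walk d0:H6→d1:- -> H6
  lookup 208.48.7.177: bits 11010000001100000000011110110001 walk d0:H6→d1:-→d2:-→d3:-→d4:-→d5:-→d6:-→d7:-→d8:-→d9:-→d10:-→d11:-→d12:H1→d13:-→d14:-→d15:-→d16:H5→d17:-→d18:-→d19:-→d20:-→d21:-→d22:-→d23:-→d24:-→d25:-→d26:-→d27:-→d28:-→d29:-→d30:-→d31:-→d32:H3 -> H3
  + 208.48.7.0/24 (H4) depth=24
  lookup 208.48.7.177: bits 11010000001100000000011110110001 walk d0:H6→d1:-→d2:-→d3:-→d4:-→d5:-→d6:-→d7:-→d8:-→d9:-→d10:-→d11:-→d12:H1→d13:-→d14:-→d15:-→d16:H5→d17:-→d18:-→d19:-→d20:-→d21:-→d22:-→d23:-→d24:H4→d25:-→d26:-→d27:-→d28:-→d29:-→d30:-→d31:-→d32:H3 -> H3
  - 208.48.7.177/32 clear@32
  lookup 208.48.3.106: bits 110100000011000000000 walk d0:H6→d1:-→d2:-→d3:-→d4:-→d5:-→d6:-→d7:-→d8:-→d9:-→d10:-→d11:-→d12:H1→d13:-→d14:-→d15:-→d16:H5→d17:-→d18:-→d19:-→d20:-→d21:- -> H5
  + 125.243.229.0/24 (H7) depth=24
  lookup 8.12.27.75: bits 000010000 walk d0:H6→d1:-→d2:-→d3:-→d4:-→d5:-→d6:-→d7:-→d8:H6→d9:- -> H6
  + 8.103.0.0/16 (H0) depth=16
  + 208.48.0.0/16 (H4) depth=16
  - 208.48.7.0/24 clear@24
  + 8.103.197.0/24 (H0) depth=24
  lookup 208.48.0.26: bits 110100000011000000000 walk d0:H6→d1:-→d2:-→d3:-→d4:-→d5:-→d6:-→d7:-→d8:-→d9:-→d10:-→d11:-→d12:H1→d13:-→d14:-→d15:-→d16:H4→d17:-→d18:-→d19:-→d20:-→d21:- -> H4
  lookup 208.48.106.220: bits 11010000001100000 walk d0:H6→d1:-→d2:-→d3:-→d4:-→d5:-→d6:-→d7:-→d8:-→d9:-→d10:-→d11:-→d12:H1→d13:-→d14:-→d15:-→d16:H4→d17:- -> H4
  + 208.48.0.0/12 (H6) depth=12
  lookup 125.243.229.0: bits 011111011111001111100101 walk d0:H6→d1:-→d2:-→d3:-→d4:-→d5:-→d6:-→d7:-→d8:-→d9:-→d10:-→d11:-→d12:-→d13:-→d14:-→d15:-→d16:-→d17:-→d18:-→d19:H7→d20:-→d21:-→d22:-→d23:-→d24:H7 -> H7
  - 8.96.0.0/13 clear@13

== LOOKUPS ==
["H2","H7","H3","H6","H6","H6","H3","H3","H5","H6","H4","H4","H7"]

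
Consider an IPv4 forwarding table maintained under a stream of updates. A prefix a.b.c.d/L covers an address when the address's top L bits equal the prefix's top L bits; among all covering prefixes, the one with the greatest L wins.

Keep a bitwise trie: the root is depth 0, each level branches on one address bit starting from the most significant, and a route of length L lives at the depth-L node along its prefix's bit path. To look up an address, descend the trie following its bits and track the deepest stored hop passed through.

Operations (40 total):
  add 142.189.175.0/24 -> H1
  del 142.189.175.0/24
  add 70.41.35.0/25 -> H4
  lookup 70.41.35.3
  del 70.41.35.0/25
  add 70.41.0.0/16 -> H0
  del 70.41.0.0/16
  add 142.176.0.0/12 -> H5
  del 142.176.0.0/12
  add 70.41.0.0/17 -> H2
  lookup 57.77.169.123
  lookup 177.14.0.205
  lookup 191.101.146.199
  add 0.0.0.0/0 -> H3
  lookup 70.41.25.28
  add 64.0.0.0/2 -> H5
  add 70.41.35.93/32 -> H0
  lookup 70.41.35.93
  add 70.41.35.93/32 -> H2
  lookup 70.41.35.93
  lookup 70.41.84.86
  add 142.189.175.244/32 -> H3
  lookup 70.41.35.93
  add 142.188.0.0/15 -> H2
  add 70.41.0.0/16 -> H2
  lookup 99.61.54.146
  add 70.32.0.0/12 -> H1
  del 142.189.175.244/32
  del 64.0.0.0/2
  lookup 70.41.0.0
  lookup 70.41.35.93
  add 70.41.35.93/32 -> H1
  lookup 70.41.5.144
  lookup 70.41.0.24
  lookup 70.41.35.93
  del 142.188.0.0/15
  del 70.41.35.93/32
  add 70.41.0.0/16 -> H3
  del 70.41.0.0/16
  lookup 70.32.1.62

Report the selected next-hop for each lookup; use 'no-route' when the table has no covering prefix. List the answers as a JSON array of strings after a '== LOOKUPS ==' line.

Process each operation:
  add 142.189.175.0/24 -> H1 at depth 24
  del 142.189.175.0/24 (clear depth 24)
  add 70.41.35.0/25 -> H4 at depth 25
  Q 70.41.35.3: descend 0100011000101001001000110 ; hops seen [H4] ; pick H4
  del 70.41.35.0/25 (clear depth 25)
  add 70.41.0.0/16 -> H0 at depth 16
  del 70.41.0.0/16 (clear depth 16)
  add 142.176.0.0/12 -> H5 at depth 12
  del 142.176.0.0/12 (clear depth 12)
  add 70.41.0.0/17 -> H2 at depth 17
  Q 57.77.169.123: descend 0 ; hops seen [∅] ; pick no-route
  Q 177.14.0.205: descend 10 ; hops seen [∅] ; pick no-route
  Q 191.101.146.199: descend 10 ; hops seen [∅] ; pick no-route
  add 0.0.0.0/0 -> H3 at depth 0
  Q 70.41.25.28: descend 010001100010100100 ; hops seen [H3,H2] ; pick H2
  add 64.0.0.0/2 -> H5 at depth 2
  add 70.41.35.93/32 -> H0 at depth 32
  Q 70.41.35.93: descend 01000110001010010010001101011101 ; hops seen [H3,H5,H2,H0] ; pick H0
  add 70.41.35.93/32 -> H2 at depth 32
  Q 70.41.35.93: descend 01000110001010010010001101011101 ; hops seen [H3,H5,H2,H2] ; pick H2
  Q 70.41.84.86: descend 01000110001010010 ; hops seen [H3,H5,H2] ; pick H2
  add 142.189.175.244/32 -> H3 at depth 32
  Q 70.41.35.93: descend 01000110001010010010001101011101 ; hops seen [H3,H5,H2,H2] ; pick H2
  add 142.188.0.0/15 -> H2 at depth 15
  add 70.41.0.0/16 -> H2 at depth 16
  Q 99.61.54.146: descend 01 ; hops seen [H3,H5] ; pick H5
  add 70.32.0.0/12 -> H1 at depth 12
  del 142.189.175.244/32 (clear depth 32)
  del 64.0.0.0/2 (clear depth 2)
  Q 70.41.0.0: descend 010001100010100100 ; hops seen [H3,H1,H2,H2] ; pick H2
  Q 70.41.35.93: descend 01000110001010010010001101011101 ; hops seen [H3,H1,H2,H2,H2] ; pick H2
  add 70.41.35.93/32 -> H1 at depth 32
  Q 70.41.5.144: descend 010001100010100100 ; hops seen [H3,H1,H2,H2] ; pick H2
  Q 70.41.0.24: descend 010001100010100100 ; hops seen [H3,H1,H2,H2] ; pick H2
  Q 70.41.35.93: descend 01000110001010010010001101011101 ; hops seen [H3,H1,H2,H2,H1] ; pick H1
  del 142.188.0.0/15 (clear depth 15)
  del 70.41.35.93/32 (clear depth 32)
  add 70.41.0.0/16 -> H3 at depth 16
  del 70.41.0.0/16 (clear depth 16)
  Q 70.32.1.62: descend 010001100010 ; hops seen [H3,H1] ; pick H1

== LOOKUPS ==
["H4","no-route","no-route","no-route","H2","H0","H2","H2","H2","H5","H2","H2","H2","H2","H1","H1"]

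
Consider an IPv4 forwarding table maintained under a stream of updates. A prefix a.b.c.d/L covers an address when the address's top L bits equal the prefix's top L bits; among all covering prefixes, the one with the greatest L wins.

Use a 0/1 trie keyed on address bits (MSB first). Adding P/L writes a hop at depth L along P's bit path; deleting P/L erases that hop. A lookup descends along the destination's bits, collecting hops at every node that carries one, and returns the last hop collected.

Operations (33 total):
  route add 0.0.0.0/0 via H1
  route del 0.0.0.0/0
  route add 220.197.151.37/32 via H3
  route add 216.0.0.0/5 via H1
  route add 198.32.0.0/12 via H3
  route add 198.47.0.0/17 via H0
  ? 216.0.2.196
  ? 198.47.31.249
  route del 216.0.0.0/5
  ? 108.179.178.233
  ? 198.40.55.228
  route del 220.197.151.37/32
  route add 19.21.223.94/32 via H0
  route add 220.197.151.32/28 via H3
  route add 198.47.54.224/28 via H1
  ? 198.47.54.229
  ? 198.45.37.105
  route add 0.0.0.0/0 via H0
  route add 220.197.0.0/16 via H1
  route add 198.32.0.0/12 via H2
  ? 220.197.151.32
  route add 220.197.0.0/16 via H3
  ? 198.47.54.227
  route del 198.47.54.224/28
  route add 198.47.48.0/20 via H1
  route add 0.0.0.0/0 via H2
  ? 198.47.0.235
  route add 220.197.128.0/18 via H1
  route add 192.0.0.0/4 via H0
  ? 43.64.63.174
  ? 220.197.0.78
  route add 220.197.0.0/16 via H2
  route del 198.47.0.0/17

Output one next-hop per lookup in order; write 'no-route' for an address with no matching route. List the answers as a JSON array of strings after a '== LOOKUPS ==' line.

Process each operation:
  + 0.0.0.0/0 (H1) depth=0
  - 0.0.0.0/0 clear@0
  + 220.197.151.37/32 (H3) depth=32
  + 216.0.0.0/5 (H1) depth=5
  + 198.32.0.0/12 (H3) depth=12
  + 198.47.0.0/17 (H0) depth=17
  Q 216.0.2.196: descend 11011 ; hops seen [H1] ; pick H1
  Q 198.47.31.249: descend 11000110001011110 ; hops seen [H3,H0] ; pick H0
  - 216.0.0.0/5 clear@5
  Q 108.179.178.233: descend ε ; hops seen [∅] ; pick no-route
  Q 198.40.55.228: descend 1100011000101 ; hops seen [H3] ; pick H3
  - 220.197.151.37/32 clear@32
  + 19.21.223.94/32 (H0) depth=32
  + 220.197.151.32/28 (H3) depth=28
  + 198.47.54.224/28 (H1) depth=28
  Q 198.47.54.229: descend 1100011000101111001101101110 ; hops seen [H3,H0,H1] ; pick H1
  Q 198.45.37.105: descend 11000110001011 ; hops seen [H3] ; pick H3
  + 0.0.0.0/0 (H0) depth=0
  + 220.197.0.0/16 (H1) depth=16
  + 198.32.0.0/12 (H2) depth=12
  Q 220.197.151.32: descend 11011100110001011001011100100 ; hops seen [H0,H1,H3] ; pick H3
  + 220.197.0.0/16 (H3) depth=16
  Q 198.47.54.227: descend 1100011000101111001101101110 ; hops seen [H0,H2,H0,H1] ; pick H1
  - 198.47.54.224/28 clear@28
  + 198.47.48.0/20 (H1) depth=20
  + 0.0.0.0/0 (H2) depth=0
  Q 198.47.0.235: descend 110001100010111100 ; hops seen [H2,H2,H0] ; pick H0
  + 220.197.128.0/18 (H1) depth=18
  + 192.0.0.0/4 (H0) depth=4
  Q 43.64.63.174: descend 00 ; hops seen [H2] ; pick H2
  Q 220.197.0.78: descend 1101110011000101 ; hops seen [H2,H3] ; pick H3
  + 220.197.0.0/16 (H2) depth=16
  - 198.47.0.0/17 clear@17

== LOOKUPS ==
["H1","H0","no-route","H3","H1","H3","H3","H1","H0","H2","H3"]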